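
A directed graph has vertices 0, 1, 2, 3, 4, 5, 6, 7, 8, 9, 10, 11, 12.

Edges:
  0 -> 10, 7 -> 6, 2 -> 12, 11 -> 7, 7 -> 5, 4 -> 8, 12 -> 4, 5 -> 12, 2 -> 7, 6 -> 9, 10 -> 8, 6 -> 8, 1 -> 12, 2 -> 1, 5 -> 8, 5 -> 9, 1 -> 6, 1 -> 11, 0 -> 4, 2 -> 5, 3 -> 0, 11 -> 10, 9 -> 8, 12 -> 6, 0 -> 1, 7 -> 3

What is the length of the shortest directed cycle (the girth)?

5

For each vertex v, BFS finds the shortest path from v back to v.
The shortest such closed walk is 1 → 11 → 7 → 3 → 0 → 1, length 5.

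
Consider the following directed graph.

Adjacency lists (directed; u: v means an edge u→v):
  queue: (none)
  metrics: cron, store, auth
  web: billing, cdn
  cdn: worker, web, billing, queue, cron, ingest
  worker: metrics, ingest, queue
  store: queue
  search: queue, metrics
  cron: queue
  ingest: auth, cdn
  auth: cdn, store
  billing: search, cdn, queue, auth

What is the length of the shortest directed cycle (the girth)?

For each vertex v, BFS finds the shortest path from v back to v.
The shortest such closed walk is cdn → web → cdn, length 2.

2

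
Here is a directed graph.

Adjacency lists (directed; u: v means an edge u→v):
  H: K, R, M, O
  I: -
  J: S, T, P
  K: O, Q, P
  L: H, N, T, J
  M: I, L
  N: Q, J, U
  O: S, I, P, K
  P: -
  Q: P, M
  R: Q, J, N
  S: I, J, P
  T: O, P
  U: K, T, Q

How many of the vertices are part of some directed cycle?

12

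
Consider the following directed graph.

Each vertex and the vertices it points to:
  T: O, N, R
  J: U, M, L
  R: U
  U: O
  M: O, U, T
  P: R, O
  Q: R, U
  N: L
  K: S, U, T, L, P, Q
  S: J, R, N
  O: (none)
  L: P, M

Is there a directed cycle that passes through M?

Yes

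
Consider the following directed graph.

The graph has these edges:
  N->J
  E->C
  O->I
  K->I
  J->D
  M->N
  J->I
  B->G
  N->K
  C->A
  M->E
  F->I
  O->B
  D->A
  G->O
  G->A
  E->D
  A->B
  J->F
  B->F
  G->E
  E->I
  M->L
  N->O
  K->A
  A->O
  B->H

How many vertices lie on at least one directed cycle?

7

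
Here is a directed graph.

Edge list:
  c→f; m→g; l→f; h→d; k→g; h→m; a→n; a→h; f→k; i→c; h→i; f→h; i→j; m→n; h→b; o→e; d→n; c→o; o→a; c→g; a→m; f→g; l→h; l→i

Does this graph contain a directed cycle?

Yes

DFS with white/gray/black marking, starting from f:
f gray
  h gray
    i gray
      j gray
      j black
      c gray
        c→f: f is gray → back edge
Back edge found, so a cycle exists: f → h → i → c → f.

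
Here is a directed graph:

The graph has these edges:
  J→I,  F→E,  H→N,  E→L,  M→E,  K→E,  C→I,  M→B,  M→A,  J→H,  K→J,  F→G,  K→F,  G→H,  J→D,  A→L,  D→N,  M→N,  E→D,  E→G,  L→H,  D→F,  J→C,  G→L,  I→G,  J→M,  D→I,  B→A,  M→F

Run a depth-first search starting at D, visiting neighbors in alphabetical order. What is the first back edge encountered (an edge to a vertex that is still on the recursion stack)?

E→D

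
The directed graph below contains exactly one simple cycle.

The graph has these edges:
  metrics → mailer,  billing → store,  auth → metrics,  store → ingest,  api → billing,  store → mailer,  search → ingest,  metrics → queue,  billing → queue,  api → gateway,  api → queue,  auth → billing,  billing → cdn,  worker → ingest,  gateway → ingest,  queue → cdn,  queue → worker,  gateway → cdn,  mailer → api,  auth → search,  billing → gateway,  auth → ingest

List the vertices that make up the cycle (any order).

api, store, mailer, billing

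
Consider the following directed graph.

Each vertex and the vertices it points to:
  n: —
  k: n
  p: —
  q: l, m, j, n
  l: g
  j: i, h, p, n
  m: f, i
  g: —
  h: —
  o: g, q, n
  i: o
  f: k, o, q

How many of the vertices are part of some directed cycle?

6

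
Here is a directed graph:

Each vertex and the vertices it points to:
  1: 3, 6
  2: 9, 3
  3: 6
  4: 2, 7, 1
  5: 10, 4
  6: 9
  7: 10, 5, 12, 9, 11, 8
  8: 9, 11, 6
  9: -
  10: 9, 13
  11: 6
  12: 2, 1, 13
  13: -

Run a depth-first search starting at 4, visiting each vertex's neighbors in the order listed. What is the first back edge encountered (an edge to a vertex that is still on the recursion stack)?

DFS from 4 (visiting each vertex's neighbors in the order listed); mark gray on enter, black on exit:
4 gray
  2 gray
    9 gray
    9 black
    3 gray
      6 gray
        6→9: 9 black — skip
      6 black
    3 black
  2 black
  7 gray
    10 gray
      10→9: 9 black — skip
      13 gray
      13 black
    10 black
    5 gray
      5→10: 10 black — skip
      5→4: 4 is gray → back edge
First back edge: 5 → 4.

5->4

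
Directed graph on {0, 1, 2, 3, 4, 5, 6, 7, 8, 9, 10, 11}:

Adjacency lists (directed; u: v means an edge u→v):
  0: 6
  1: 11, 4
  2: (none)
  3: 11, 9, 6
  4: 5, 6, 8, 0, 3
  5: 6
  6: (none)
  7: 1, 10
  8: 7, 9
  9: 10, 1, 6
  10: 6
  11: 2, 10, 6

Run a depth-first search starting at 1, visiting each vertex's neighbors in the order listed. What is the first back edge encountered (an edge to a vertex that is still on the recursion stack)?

7->1

DFS from 1 (visiting each vertex's neighbors in the order listed); mark gray on enter, black on exit:
1 gray
  11 gray
    2 gray
    2 black
    10 gray
      6 gray
      6 black
    10 black
    11→6: 6 black — skip
  11 black
  4 gray
    5 gray
      5→6: 6 black — skip
    5 black
    4→6: 6 black — skip
    8 gray
      7 gray
        7→1: 1 is gray → back edge
First back edge: 7 → 1.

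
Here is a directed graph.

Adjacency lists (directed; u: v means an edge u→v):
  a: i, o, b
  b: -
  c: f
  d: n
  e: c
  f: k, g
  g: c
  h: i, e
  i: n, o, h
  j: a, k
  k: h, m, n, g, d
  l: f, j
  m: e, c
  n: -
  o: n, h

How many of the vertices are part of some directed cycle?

9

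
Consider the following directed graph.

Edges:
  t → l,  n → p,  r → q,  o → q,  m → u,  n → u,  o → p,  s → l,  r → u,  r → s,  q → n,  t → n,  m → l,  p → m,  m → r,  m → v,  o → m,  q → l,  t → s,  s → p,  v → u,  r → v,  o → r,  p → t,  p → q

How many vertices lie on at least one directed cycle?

7

A vertex is on a directed cycle iff it belongs to a strongly connected component of size ≥ 2 (or has a self-loop).
The vertices on cycles are {m, n, p, q, r, s, t} — 7 in total.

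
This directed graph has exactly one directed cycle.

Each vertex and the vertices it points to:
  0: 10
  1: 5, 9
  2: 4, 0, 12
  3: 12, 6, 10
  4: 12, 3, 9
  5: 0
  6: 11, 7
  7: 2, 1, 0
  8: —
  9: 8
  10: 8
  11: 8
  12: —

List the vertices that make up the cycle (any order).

2, 3, 4, 6, 7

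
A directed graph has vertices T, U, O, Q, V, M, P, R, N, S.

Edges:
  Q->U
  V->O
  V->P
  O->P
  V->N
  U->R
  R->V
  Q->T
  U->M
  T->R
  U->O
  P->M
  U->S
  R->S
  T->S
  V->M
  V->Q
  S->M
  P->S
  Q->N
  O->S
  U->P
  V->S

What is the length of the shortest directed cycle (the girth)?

For each vertex v, BFS finds the shortest path from v back to v.
The shortest such closed walk is R → V → Q → T → R, length 4.

4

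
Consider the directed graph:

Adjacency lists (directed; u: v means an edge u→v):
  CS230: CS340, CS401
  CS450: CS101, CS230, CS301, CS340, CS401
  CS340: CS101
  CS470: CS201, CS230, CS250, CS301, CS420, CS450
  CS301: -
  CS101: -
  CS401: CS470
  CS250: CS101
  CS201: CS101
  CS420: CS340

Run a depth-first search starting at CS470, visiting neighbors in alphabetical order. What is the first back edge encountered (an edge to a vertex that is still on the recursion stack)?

CS401->CS470

DFS from CS470 (visiting neighbors in alphabetical order); mark gray on enter, black on exit:
CS470 gray
  CS201 gray
    CS101 gray
    CS101 black
  CS201 black
  CS230 gray
    CS340 gray
      CS340→CS101: CS101 black — skip
    CS340 black
    CS401 gray
      CS401→CS470: CS470 is gray → back edge
First back edge: CS401 → CS470.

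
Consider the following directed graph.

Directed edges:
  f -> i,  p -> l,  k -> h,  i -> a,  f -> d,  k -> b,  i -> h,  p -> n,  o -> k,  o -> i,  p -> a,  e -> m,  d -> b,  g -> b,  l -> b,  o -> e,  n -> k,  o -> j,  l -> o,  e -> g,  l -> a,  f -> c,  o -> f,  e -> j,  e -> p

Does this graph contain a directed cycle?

Yes

DFS with white/gray/black marking, starting from l:
l gray
  b gray
  b black
  a gray
  a black
  o gray
    e gray
      g gray
        g→b: b black — skip
      g black
      p gray
        p→l: l is gray → back edge
Back edge found, so a cycle exists: l → o → e → p → l.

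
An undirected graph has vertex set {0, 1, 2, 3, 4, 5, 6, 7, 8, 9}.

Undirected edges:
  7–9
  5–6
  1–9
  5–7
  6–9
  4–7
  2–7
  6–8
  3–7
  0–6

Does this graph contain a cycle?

Yes

DFS, tracking each vertex's parent; an edge to a visited non-parent vertex closes a cycle.
Start from 6:
visit 6 (parent –)
  visit 9 (parent 6)
    9–6: parent, skip
    visit 1 (parent 9)
      1–9: parent, skip
    visit 7 (parent 9)
      7–9: parent, skip
      visit 5 (parent 7)
        5–6: 6 visited and ≠ parent → cycle
Cycle: 6 – 9 – 7 – 5 – 6.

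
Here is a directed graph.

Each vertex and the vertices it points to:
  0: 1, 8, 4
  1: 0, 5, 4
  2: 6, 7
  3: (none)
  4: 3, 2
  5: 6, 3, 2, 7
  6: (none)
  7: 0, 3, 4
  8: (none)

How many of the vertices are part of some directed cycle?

6

A vertex is on a directed cycle iff it belongs to a strongly connected component of size ≥ 2 (or has a self-loop).
The vertices on cycles are {0, 1, 2, 4, 5, 7} — 6 in total.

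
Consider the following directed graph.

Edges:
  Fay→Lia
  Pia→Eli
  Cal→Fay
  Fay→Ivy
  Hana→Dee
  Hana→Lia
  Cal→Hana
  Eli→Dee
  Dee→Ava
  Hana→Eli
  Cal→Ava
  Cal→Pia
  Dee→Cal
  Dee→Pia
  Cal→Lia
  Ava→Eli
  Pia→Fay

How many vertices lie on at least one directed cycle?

A vertex is on a directed cycle iff it belongs to a strongly connected component of size ≥ 2 (or has a self-loop).
The vertices on cycles are {Ava, Cal, Dee, Eli, Pia, Hana} — 6 in total.

6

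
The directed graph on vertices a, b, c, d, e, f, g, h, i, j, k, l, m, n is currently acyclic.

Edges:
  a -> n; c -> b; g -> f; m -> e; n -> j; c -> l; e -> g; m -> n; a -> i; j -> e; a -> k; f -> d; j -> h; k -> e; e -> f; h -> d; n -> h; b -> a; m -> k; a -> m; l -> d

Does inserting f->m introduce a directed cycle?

Adding f→m creates a cycle iff m can already reach f.
Path from m: m → e → f.
So m → … → f → m is a cycle.

Yes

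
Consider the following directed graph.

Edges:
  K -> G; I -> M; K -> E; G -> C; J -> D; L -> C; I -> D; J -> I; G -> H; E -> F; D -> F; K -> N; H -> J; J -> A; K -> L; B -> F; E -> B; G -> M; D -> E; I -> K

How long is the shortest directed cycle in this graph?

5

For each vertex v, BFS finds the shortest path from v back to v.
The shortest such closed walk is J → I → K → G → H → J, length 5.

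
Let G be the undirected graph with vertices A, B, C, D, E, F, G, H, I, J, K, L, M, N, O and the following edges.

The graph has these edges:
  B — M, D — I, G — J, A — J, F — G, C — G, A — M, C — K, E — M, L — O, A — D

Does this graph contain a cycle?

No

DFS, tracking each vertex's parent; an edge to a visited non-parent vertex closes a cycle.
Start from G:
visit G (parent –)
  visit J (parent G)
    visit A (parent J)
      visit M (parent A)
        visit B (parent M)
          B–M: parent, skip
        M–A: parent, skip
        visit E (parent M)
          E–M: parent, skip
      A–J: parent, skip
      visit D (parent A)
        visit I (parent D)
          I–D: parent, skip
        D–A: parent, skip
    J–G: parent, skip
  visit F (parent G)
    F–G: parent, skip
  visit C (parent G)
    C–G: parent, skip
    visit K (parent C)
      K–C: parent, skip
visit H (parent –)
visit L (parent –)
  visit O (parent L)
    O–L: parent, skip
visit N (parent –)
No non-parent visited neighbor found — the graph is a forest.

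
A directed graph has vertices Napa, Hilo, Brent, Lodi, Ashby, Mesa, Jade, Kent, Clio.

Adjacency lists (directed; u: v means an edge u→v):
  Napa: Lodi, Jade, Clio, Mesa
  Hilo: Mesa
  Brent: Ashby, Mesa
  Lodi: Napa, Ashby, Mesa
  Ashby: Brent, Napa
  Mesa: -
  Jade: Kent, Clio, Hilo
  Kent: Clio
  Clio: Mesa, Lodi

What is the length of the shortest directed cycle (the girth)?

2

For each vertex v, BFS finds the shortest path from v back to v.
The shortest such closed walk is Ashby → Brent → Ashby, length 2.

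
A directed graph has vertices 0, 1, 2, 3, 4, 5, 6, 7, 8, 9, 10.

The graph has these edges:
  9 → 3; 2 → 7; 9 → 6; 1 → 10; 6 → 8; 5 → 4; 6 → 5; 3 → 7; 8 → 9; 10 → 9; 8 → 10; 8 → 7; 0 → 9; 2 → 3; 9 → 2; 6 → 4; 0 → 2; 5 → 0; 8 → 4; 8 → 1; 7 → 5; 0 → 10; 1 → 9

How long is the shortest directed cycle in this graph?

3

For each vertex v, BFS finds the shortest path from v back to v.
The shortest such closed walk is 6 → 8 → 9 → 6, length 3.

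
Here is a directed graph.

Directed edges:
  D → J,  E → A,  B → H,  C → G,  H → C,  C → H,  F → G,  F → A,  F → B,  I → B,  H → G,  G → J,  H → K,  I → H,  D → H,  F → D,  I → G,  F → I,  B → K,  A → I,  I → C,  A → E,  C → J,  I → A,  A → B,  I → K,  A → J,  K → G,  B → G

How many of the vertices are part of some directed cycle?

5

A vertex is on a directed cycle iff it belongs to a strongly connected component of size ≥ 2 (or has a self-loop).
The vertices on cycles are {A, C, E, H, I} — 5 in total.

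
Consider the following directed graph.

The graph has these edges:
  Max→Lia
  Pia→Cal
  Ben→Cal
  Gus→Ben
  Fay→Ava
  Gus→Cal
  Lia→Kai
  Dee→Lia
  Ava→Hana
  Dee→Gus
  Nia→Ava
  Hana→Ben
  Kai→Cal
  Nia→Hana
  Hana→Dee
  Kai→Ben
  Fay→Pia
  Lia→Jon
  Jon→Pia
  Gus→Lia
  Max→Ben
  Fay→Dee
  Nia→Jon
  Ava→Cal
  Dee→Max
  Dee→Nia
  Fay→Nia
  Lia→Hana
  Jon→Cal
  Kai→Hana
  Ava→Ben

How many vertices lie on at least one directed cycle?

A vertex is on a directed cycle iff it belongs to a strongly connected component of size ≥ 2 (or has a self-loop).
The vertices on cycles are {Ava, Dee, Gus, Kai, Lia, Max, Nia, Hana} — 8 in total.

8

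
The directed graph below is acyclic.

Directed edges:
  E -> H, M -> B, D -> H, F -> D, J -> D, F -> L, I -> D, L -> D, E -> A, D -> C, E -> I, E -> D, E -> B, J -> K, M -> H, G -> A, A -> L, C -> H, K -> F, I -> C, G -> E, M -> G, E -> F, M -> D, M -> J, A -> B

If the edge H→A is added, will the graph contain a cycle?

Yes

Adding H→A creates a cycle iff A can already reach H.
Path from A: A → L → D → H.
So A → … → H → A is a cycle.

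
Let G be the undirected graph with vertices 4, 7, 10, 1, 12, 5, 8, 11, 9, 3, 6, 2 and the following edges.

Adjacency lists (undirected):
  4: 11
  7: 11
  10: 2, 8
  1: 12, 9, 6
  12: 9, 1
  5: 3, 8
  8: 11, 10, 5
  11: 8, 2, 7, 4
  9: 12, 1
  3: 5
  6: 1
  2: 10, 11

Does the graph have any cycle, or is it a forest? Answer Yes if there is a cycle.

Yes

DFS, tracking each vertex's parent; an edge to a visited non-parent vertex closes a cycle.
Start from 7:
visit 7 (parent –)
  visit 11 (parent 7)
    visit 8 (parent 11)
      8–11: parent, skip
      visit 10 (parent 8)
        visit 2 (parent 10)
          2–10: parent, skip
          2–11: 11 visited and ≠ parent → cycle
Cycle: 11 – 8 – 10 – 2 – 11.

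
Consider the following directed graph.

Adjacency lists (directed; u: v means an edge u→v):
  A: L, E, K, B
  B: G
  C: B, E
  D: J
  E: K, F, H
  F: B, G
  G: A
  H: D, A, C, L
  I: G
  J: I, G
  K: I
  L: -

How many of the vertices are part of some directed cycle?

11

A vertex is on a directed cycle iff it belongs to a strongly connected component of size ≥ 2 (or has a self-loop).
The vertices on cycles are {A, B, C, D, E, F, G, H, I, J, K} — 11 in total.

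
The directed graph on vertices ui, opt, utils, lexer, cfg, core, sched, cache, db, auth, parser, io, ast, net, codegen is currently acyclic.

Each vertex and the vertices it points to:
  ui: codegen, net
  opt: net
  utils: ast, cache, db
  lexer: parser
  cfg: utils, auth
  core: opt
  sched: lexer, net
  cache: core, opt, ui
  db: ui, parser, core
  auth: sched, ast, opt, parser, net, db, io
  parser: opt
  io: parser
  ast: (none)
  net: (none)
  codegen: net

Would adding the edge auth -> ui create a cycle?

No

Adding auth→ui creates a cycle iff ui can already reach auth.
Explore from ui: no path reaches auth. The graph stays acyclic.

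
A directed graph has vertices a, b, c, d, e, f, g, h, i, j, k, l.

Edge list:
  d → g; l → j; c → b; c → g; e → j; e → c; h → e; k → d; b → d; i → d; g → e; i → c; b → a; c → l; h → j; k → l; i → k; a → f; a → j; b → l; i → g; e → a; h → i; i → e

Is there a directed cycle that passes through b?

b is on a cycle iff b can reach itself via ≥1 edge.
b → d → g → e → c → b — yes.

Yes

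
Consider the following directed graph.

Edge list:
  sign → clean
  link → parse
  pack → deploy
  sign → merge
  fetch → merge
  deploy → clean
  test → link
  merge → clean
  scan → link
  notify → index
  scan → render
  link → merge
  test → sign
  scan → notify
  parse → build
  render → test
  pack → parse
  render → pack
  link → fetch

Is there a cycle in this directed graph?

No

DFS with white/gray/black marking, starting from scan:
scan gray
  notify gray
    index gray
    index black
  notify black
  render gray
    pack gray
      parse gray
        build gray
        build black
      parse black
      deploy gray
        clean gray
        clean black
      deploy black
    pack black
    test gray
      sign gray
        merge gray
          merge→clean: clean black — skip
        merge black
        sign→clean: clean black — skip
      sign black
      link gray
        link→parse: parse black — skip
        fetch gray
          fetch→merge: merge black — skip
        fetch black
        link→merge: merge black — skip
      link black
    test black
  render black
  scan→link: link black — skip
scan black
Every edge goes to a white or black vertex — no back edge, so the graph is acyclic.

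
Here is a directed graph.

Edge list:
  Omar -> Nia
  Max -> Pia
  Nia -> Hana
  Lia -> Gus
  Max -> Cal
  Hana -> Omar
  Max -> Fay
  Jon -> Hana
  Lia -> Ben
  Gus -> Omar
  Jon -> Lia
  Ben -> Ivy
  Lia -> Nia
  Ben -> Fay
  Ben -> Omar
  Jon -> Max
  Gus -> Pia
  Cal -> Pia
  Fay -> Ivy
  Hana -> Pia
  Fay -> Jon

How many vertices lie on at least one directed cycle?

8

A vertex is on a directed cycle iff it belongs to a strongly connected component of size ≥ 2 (or has a self-loop).
The vertices on cycles are {Ben, Fay, Jon, Lia, Max, Nia, Hana, Omar} — 8 in total.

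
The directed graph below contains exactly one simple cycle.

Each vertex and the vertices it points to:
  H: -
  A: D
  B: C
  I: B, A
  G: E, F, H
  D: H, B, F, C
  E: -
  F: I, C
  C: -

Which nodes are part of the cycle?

DFS with gray/black marking from F:
F gray
  I gray
    B gray
      C gray
      C black
    B black
    A gray
      D gray
        H gray
        H black
        D→B: B black — skip
        D→F: F is gray → back edge
Back edge closes the cycle F → I → A → D → F; its vertices are {A, D, F, I}.

A, D, F, I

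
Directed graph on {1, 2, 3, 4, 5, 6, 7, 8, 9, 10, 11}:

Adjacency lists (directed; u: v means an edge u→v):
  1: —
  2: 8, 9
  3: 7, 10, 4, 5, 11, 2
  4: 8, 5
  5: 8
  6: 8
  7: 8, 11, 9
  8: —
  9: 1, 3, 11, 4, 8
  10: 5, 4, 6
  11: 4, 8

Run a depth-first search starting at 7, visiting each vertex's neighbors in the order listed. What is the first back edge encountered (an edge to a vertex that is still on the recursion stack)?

3→7

DFS from 7 (visiting each vertex's neighbors in the order listed); mark gray on enter, black on exit:
7 gray
  8 gray
  8 black
  11 gray
    4 gray
      4→8: 8 black — skip
      5 gray
        5→8: 8 black — skip
      5 black
    4 black
    11→8: 8 black — skip
  11 black
  9 gray
    1 gray
    1 black
    3 gray
      3→7: 7 is gray → back edge
First back edge: 3 → 7.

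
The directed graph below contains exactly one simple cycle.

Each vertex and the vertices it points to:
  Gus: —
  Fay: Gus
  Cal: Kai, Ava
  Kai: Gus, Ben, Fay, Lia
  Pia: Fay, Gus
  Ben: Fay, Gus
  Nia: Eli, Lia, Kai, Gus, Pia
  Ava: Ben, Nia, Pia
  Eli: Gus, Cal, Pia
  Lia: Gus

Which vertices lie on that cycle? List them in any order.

DFS with gray/black marking from Nia:
Nia gray
  Eli gray
    Gus gray
    Gus black
    Cal gray
      Kai gray
        Kai→Gus: Gus black — skip
        Ben gray
          Fay gray
            Fay→Gus: Gus black — skip
          Fay black
          Ben→Gus: Gus black — skip
        Ben black
        Kai→Fay: Fay black — skip
        Lia gray
          Lia→Gus: Gus black — skip
        Lia black
      Kai black
      Ava gray
        Ava→Ben: Ben black — skip
        Ava→Nia: Nia is gray → back edge
Back edge closes the cycle Nia → Eli → Cal → Ava → Nia; its vertices are {Ava, Cal, Eli, Nia}.

Ava, Cal, Eli, Nia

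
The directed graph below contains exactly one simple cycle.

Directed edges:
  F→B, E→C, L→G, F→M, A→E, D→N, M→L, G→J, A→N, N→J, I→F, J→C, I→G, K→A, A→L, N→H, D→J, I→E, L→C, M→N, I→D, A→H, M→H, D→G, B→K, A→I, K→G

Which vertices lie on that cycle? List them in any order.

A, B, F, I, K

DFS with gray/black marking from I:
I gray
  F gray
    B gray
      K gray
        A gray
          N gray
            H gray
            H black
            J gray
              C gray
              C black
            J black
          N black
          A→I: I is gray → back edge
Back edge closes the cycle I → F → B → K → A → I; its vertices are {A, B, F, I, K}.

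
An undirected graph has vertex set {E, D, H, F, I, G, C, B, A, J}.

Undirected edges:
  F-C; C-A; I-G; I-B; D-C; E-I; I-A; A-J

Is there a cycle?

No

DFS, tracking each vertex's parent; an edge to a visited non-parent vertex closes a cycle.
Start from J:
visit J (parent –)
  visit A (parent J)
    visit I (parent A)
      I–A: parent, skip
      visit E (parent I)
        E–I: parent, skip
      visit G (parent I)
        G–I: parent, skip
      visit B (parent I)
        B–I: parent, skip
    visit C (parent A)
      visit F (parent C)
        F–C: parent, skip
      visit D (parent C)
        D–C: parent, skip
      C–A: parent, skip
    A–J: parent, skip
visit H (parent –)
No non-parent visited neighbor found — the graph is a forest.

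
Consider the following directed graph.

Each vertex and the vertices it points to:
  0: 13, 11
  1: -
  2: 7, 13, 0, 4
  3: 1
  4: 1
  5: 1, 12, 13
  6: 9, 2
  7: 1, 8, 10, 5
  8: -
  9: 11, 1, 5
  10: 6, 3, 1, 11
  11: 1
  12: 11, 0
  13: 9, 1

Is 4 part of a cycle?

No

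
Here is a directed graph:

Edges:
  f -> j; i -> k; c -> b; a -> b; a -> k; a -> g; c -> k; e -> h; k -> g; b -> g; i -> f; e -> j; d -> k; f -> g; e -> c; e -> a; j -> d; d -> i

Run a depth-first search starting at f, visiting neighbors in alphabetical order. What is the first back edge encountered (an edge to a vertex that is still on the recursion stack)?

i->f

DFS from f (visiting neighbors in alphabetical order); mark gray on enter, black on exit:
f gray
  g gray
  g black
  j gray
    d gray
      i gray
        i→f: f is gray → back edge
First back edge: i → f.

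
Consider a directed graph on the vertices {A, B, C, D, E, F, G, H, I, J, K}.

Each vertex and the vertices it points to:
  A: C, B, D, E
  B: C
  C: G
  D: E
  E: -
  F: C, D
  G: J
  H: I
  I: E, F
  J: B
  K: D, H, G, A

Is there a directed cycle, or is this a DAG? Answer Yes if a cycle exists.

DFS with white/gray/black marking, starting from A:
A gray
  C gray
    G gray
      J gray
        B gray
          B→C: C is gray → back edge
Back edge found, so a cycle exists: C → G → J → B → C.

Yes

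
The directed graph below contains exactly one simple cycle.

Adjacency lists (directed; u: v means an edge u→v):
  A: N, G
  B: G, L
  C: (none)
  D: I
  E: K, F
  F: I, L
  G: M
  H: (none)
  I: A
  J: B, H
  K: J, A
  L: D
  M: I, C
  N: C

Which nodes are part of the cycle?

DFS with gray/black marking from A:
A gray
  N gray
    C gray
    C black
  N black
  G gray
    M gray
      I gray
        I→A: A is gray → back edge
Back edge closes the cycle A → G → M → I → A; its vertices are {A, G, I, M}.

A, G, I, M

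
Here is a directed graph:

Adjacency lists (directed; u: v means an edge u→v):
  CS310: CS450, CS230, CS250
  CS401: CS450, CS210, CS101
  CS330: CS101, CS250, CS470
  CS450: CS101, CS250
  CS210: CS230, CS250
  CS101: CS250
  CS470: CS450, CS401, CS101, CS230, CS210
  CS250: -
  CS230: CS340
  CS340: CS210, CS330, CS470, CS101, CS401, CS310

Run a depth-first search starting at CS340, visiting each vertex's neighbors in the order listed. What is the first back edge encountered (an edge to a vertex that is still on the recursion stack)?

DFS from CS340 (visiting each vertex's neighbors in the order listed); mark gray on enter, black on exit:
CS340 gray
  CS210 gray
    CS230 gray
      CS230→CS340: CS340 is gray → back edge
First back edge: CS230 → CS340.

CS230->CS340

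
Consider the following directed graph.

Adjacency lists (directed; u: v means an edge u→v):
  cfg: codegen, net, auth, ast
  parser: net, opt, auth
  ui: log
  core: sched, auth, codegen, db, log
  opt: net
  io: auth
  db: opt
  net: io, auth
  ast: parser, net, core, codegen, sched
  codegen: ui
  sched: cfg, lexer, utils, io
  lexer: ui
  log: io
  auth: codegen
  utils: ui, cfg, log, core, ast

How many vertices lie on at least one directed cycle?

10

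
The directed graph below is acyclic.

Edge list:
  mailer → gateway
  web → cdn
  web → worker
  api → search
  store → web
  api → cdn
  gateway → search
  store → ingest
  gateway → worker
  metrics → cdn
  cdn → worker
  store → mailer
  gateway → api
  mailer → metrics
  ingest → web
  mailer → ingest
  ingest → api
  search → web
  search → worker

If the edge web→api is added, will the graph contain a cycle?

Yes

Adding web→api creates a cycle iff api can already reach web.
Path from api: api → search → web.
So api → … → web → api is a cycle.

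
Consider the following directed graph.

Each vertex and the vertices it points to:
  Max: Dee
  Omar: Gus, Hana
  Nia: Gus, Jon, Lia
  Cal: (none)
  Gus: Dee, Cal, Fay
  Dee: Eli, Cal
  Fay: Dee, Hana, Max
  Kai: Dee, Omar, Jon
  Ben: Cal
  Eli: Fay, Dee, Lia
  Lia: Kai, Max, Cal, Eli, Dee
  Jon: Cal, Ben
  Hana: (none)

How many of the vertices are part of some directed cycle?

8

A vertex is on a directed cycle iff it belongs to a strongly connected component of size ≥ 2 (or has a self-loop).
The vertices on cycles are {Dee, Eli, Fay, Gus, Kai, Lia, Max, Omar} — 8 in total.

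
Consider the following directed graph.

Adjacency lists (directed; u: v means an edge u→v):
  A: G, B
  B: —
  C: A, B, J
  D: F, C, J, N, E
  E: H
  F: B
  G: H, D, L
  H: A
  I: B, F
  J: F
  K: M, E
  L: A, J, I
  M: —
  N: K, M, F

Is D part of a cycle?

D is on a cycle iff D can reach itself via ≥1 edge.
D → C → A → G → D — yes.

Yes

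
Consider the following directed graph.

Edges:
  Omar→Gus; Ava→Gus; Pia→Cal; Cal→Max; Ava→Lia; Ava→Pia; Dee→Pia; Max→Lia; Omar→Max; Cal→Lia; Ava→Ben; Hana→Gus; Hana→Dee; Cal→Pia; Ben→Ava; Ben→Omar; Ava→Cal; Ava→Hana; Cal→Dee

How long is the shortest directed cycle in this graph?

For each vertex v, BFS finds the shortest path from v back to v.
The shortest such closed walk is Ava → Ben → Ava, length 2.

2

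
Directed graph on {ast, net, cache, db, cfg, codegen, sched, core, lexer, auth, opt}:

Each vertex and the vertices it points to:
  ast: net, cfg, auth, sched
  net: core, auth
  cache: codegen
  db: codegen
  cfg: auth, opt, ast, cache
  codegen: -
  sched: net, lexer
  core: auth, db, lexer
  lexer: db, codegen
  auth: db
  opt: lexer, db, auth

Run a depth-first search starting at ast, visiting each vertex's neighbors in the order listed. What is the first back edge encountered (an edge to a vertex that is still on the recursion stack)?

cfg→ast

DFS from ast (visiting each vertex's neighbors in the order listed); mark gray on enter, black on exit:
ast gray
  net gray
    core gray
      auth gray
        db gray
          codegen gray
          codegen black
        db black
      auth black
      core→db: db black — skip
      lexer gray
        lexer→db: db black — skip
        lexer→codegen: codegen black — skip
      lexer black
    core black
    net→auth: auth black — skip
  net black
  cfg gray
    cfg→auth: auth black — skip
    opt gray
      opt→lexer: lexer black — skip
      opt→db: db black — skip
      opt→auth: auth black — skip
    opt black
    cfg→ast: ast is gray → back edge
First back edge: cfg → ast.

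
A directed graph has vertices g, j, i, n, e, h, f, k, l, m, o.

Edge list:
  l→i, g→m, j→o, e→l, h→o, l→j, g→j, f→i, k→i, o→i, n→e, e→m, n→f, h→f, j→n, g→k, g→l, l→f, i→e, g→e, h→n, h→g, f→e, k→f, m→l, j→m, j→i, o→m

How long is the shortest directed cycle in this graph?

3

For each vertex v, BFS finds the shortest path from v back to v.
The shortest such closed walk is j → m → l → j, length 3.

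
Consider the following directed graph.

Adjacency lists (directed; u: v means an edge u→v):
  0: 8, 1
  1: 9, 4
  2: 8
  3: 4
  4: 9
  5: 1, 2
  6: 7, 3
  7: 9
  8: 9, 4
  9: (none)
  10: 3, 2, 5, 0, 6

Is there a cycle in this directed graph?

No

DFS with white/gray/black marking, starting from 9:
9 gray
9 black
0 gray
  8 gray
    8→9: 9 black — skip
    4 gray
      4→9: 9 black — skip
    4 black
  8 black
  1 gray
    1→9: 9 black — skip
    1→4: 4 black — skip
  1 black
0 black
2 gray
  2→8: 8 black — skip
2 black
3 gray
  3→4: 4 black — skip
3 black
5 gray
  5→1: 1 black — skip
  5→2: 2 black — skip
5 black
6 gray
  7 gray
    7→9: 9 black — skip
  7 black
  6→3: 3 black — skip
6 black
10 gray
  10→3: 3 black — skip
  10→2: 2 black — skip
  10→5: 5 black — skip
  10→0: 0 black — skip
  10→6: 6 black — skip
10 black
Every edge goes to a white or black vertex — no back edge, so the graph is acyclic.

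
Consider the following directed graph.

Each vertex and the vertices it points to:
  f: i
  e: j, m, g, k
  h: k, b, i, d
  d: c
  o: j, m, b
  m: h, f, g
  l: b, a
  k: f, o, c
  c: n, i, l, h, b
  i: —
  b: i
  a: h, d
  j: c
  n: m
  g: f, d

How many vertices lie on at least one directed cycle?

11

A vertex is on a directed cycle iff it belongs to a strongly connected component of size ≥ 2 (or has a self-loop).
The vertices on cycles are {a, c, d, g, h, j, k, l, m, n, o} — 11 in total.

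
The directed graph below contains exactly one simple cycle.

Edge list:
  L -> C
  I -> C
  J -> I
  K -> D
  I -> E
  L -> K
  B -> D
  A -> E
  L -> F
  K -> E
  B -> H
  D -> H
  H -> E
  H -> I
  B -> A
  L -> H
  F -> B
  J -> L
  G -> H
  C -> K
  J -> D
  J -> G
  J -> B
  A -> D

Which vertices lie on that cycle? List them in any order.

C, D, H, I, K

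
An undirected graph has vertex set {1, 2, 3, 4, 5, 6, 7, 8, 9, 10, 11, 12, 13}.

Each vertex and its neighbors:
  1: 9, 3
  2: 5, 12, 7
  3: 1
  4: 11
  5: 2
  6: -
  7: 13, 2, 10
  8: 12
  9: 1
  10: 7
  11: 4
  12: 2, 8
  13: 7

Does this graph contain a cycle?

No

DFS, tracking each vertex's parent; an edge to a visited non-parent vertex closes a cycle.
Start from 7:
visit 7 (parent –)
  visit 13 (parent 7)
    13–7: parent, skip
  visit 2 (parent 7)
    visit 5 (parent 2)
      5–2: parent, skip
    visit 12 (parent 2)
      12–2: parent, skip
      visit 8 (parent 12)
        8–12: parent, skip
    2–7: parent, skip
  visit 10 (parent 7)
    10–7: parent, skip
visit 1 (parent –)
  visit 9 (parent 1)
    9–1: parent, skip
  visit 3 (parent 1)
    3–1: parent, skip
visit 4 (parent –)
  visit 11 (parent 4)
    11–4: parent, skip
visit 6 (parent –)
No non-parent visited neighbor found — the graph is a forest.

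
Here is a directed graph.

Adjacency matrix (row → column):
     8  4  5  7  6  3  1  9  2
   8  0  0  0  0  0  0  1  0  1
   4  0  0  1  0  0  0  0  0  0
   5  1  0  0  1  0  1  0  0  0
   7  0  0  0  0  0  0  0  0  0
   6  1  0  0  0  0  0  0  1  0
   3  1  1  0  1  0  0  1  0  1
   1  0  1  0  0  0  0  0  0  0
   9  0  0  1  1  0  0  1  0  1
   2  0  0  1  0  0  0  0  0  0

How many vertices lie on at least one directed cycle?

6

A vertex is on a directed cycle iff it belongs to a strongly connected component of size ≥ 2 (or has a self-loop).
The vertices on cycles are {1, 2, 3, 4, 5, 8} — 6 in total.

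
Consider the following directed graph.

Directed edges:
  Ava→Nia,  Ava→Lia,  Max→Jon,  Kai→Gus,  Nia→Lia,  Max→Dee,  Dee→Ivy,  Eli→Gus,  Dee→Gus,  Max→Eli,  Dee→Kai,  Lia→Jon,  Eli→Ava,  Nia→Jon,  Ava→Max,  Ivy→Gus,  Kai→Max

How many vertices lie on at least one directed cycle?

A vertex is on a directed cycle iff it belongs to a strongly connected component of size ≥ 2 (or has a self-loop).
The vertices on cycles are {Ava, Dee, Eli, Kai, Max} — 5 in total.

5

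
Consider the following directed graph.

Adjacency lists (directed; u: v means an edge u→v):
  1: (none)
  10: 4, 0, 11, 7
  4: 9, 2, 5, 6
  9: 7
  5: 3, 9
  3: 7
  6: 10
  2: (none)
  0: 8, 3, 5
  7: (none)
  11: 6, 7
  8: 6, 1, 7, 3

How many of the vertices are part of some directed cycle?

6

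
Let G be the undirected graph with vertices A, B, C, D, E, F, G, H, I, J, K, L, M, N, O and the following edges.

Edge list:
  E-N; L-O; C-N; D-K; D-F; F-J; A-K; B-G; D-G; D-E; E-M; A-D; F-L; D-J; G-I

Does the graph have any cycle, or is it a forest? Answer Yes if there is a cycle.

DFS, tracking each vertex's parent; an edge to a visited non-parent vertex closes a cycle.
Start from D:
visit D (parent –)
  visit F (parent D)
    F–D: parent, skip
    visit L (parent F)
      L–F: parent, skip
      visit O (parent L)
        O–L: parent, skip
    visit J (parent F)
      J–F: parent, skip
      J–D: D visited and ≠ parent → cycle
Cycle: D – F – J – D.

Yes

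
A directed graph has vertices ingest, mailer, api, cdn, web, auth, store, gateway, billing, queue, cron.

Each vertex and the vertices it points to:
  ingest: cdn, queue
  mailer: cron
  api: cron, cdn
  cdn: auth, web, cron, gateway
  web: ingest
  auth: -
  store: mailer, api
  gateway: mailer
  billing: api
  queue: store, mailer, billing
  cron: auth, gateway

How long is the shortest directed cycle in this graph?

3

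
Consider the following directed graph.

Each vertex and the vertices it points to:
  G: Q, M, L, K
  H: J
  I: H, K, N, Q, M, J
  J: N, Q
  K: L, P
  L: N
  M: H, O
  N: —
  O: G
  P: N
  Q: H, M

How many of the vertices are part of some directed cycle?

A vertex is on a directed cycle iff it belongs to a strongly connected component of size ≥ 2 (or has a self-loop).
The vertices on cycles are {G, H, J, M, O, Q} — 6 in total.

6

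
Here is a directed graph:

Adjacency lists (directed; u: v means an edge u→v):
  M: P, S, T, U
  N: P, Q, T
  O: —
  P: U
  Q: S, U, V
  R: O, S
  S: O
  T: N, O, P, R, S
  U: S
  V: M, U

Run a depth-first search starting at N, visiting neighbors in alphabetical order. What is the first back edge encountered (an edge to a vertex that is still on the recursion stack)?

T→N

DFS from N (visiting neighbors in alphabetical order); mark gray on enter, black on exit:
N gray
  P gray
    U gray
      S gray
        O gray
        O black
      S black
    U black
  P black
  Q gray
    Q→S: S black — skip
    Q→U: U black — skip
    V gray
      M gray
        M→P: P black — skip
        M→S: S black — skip
        T gray
          T→N: N is gray → back edge
First back edge: T → N.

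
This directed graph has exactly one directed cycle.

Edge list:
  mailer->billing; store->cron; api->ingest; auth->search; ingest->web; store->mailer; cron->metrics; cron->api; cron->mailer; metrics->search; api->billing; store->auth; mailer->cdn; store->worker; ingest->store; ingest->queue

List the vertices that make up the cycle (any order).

DFS with gray/black marking from store:
store gray
  cron gray
    api gray
      ingest gray
        queue gray
        queue black
        web gray
        web black
        ingest→store: store is gray → back edge
Back edge closes the cycle store → cron → api → ingest → store; its vertices are {api, cron, store, ingest}.

api, cron, store, ingest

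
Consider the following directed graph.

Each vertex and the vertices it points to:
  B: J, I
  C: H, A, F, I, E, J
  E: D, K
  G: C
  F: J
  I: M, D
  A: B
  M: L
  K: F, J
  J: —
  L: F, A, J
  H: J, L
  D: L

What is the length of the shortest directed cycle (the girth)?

For each vertex v, BFS finds the shortest path from v back to v.
The shortest such closed walk is A → B → I → D → L → A, length 5.

5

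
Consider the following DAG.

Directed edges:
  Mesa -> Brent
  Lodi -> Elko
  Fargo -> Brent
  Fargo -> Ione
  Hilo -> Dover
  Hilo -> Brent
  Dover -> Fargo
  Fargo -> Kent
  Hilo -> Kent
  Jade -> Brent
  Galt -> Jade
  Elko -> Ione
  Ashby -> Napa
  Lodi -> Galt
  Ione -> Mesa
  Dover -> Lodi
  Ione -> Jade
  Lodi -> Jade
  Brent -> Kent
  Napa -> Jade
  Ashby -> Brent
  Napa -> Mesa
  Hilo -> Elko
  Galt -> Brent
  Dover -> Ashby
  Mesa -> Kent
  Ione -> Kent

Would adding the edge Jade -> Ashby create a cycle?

Yes

Adding Jade→Ashby creates a cycle iff Ashby can already reach Jade.
Path from Ashby: Ashby → Napa → Jade.
So Ashby → … → Jade → Ashby is a cycle.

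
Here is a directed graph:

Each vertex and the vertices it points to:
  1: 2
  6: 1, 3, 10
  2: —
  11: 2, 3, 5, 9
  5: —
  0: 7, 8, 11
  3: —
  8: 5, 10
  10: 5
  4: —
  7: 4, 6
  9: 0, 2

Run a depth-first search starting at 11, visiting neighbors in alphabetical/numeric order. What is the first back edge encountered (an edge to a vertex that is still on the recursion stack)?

0->11

DFS from 11 (visiting neighbors in alphabetical/numeric order); mark gray on enter, black on exit:
11 gray
  2 gray
  2 black
  3 gray
  3 black
  5 gray
  5 black
  9 gray
    0 gray
      7 gray
        4 gray
        4 black
        6 gray
          1 gray
            1→2: 2 black — skip
          1 black
          6→3: 3 black — skip
          10 gray
            10→5: 5 black — skip
          10 black
        6 black
      7 black
      8 gray
        8→5: 5 black — skip
        8→10: 10 black — skip
      8 black
      0→11: 11 is gray → back edge
First back edge: 0 → 11.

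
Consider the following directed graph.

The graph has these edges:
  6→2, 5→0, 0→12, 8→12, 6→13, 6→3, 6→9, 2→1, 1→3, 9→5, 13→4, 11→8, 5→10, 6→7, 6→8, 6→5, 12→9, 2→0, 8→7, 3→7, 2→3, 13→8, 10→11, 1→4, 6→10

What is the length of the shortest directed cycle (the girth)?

4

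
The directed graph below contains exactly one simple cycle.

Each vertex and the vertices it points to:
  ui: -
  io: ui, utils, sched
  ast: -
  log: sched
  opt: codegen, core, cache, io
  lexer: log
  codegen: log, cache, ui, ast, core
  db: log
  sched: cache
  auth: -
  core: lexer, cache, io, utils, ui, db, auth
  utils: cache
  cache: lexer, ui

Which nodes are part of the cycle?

DFS with gray/black marking from sched:
sched gray
  cache gray
    lexer gray
      log gray
        log→sched: sched is gray → back edge
Back edge closes the cycle sched → cache → lexer → log → sched; its vertices are {log, cache, lexer, sched}.

log, cache, lexer, sched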